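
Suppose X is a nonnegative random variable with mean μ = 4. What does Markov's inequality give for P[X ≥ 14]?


μ = E[X] = 4, a = 14.
Markov: P[X ≥ 14] ≤ μ/a = (4)/14 = 2/7.
Numerically: ≈ 0.285714.
(Since a = 14 > μ = 4.000000, the bound 2/7 is < 1 and informative.)

P[X ≥ 14] ≤ 2/7 ≈ 0.285714.


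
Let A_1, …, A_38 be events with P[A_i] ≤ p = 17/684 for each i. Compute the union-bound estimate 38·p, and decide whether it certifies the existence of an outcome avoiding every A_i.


Union bound: P[∪_{i=1}^{38} A_i] ≤ Σ_i P[A_i] ≤ 38·p = 38·(17/684) = 17/18.
Numerically: 17/18 ≈ 0.944444.
Is 17/18 < 1? YES.
Since P[∪ A_i] ≤ 17/18 < 1, the complement has P[∩ A_i^c] ≥ 1 − 17/18 = 1/18 > 0, so some outcome avoids every A_i.

38·p = 17/18 ≈ 0.944444; existence CERTIFIED by the union bound.


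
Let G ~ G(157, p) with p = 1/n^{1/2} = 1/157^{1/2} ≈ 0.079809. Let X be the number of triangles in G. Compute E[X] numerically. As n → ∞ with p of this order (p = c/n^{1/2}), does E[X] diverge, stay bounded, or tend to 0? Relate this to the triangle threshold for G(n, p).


Number of potential triangles: C(157, 3) = 632710.
Each occurs with probability p³ ≈ (0.079809)³ ≈ 5.0833560e-04.
By linearity: E[X] = C(157, 3)·p³ ≈ 632710 · 5.0833560e-04 ≈ 321.62901.
Since α = 1/2 < 1, p = c/n^{1/2} ≫ 1/n is above the triangle threshold p ~ 1/n. Asymptotically E[X] ~ (c³/6)·n^{3(1−α)} = (1³/6)·n^{1.5} → ∞; triangles are abundant w.h.p.

E[X] ≈ 321.62901; in regime p = Θ(1/n^{1/2}) E[X] diverges (above the triangle threshold p ~ 1/n).


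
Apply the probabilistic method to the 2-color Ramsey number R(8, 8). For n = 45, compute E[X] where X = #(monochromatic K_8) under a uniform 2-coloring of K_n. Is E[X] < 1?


E[X] = C(45, 8) · 2^{1 − 28} = 215553195 · 2^{−27} = 215553195/134217728.
As a reduced fraction: E[X] = 215553195/134217728 ≈ 1.60600.
Is E[X] < 1? NO.
Since E[X] ≥ 1, the first-moment bound is inconclusive at n = 45; it does NOT by itself certify R(8, 8) > 45.

E[X] = 215553195/134217728 ≈ 1.60600; E[X] ≥ 1; first-moment method inconclusive here.


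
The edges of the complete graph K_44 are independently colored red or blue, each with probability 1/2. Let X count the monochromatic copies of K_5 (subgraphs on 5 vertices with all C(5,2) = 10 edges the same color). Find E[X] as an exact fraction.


Let X = Σ_S X_S over the C(44, 5) = 1086008 subsets S of size 5, where X_S = 1 if the K_5 on S is monochromatic.
For a fixed S, the K_5 on S has C(5, 2) = 10 edges. P[all 10 edges red] = (1/2)^10, and likewise for blue, so P[monochromatic] = 2·(1/2)^10 = 2^{1 − 10} = 1/512.
Summing: E[X] = C(44, 5) · 2^{1 − 10} = 1086008 · 1/512 = 135751/64.
Numerically: E[X] ≈ 2121.109.

E[X] = C(44,5)·2^(1−C(5,2)) = 135751/64 ≈ 2121.109.


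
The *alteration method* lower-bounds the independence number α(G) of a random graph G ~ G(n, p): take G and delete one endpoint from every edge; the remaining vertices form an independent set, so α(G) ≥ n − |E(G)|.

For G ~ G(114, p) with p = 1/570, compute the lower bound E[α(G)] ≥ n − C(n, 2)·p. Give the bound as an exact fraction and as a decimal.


E[|E(G)|] = C(114, 2)·p = 6441 · (1/570) = 113/10.
E[α(G)] ≥ n − E[|E(G)|] = 114 − 113/10 = 1027/10.
Numerically: ≈ 102.70000.
(This is only a lower bound; the true E[α(G)] may be larger.)

E[α(G)] ≥ 1027/10 ≈ 102.70000.


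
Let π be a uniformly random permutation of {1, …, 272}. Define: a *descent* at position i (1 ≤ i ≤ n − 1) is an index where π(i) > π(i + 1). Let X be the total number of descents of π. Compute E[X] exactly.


Write X = Σ X_I over i = 1, …, 271, with X_I the indicator of one descent.
There are 271 indicators.
For each fixed i, the pair (π(i), π(i+1)) is a uniformly random ordered pair of distinct values from {1, …, 272}; by symmetry P[π(i) > π(i+1)] = 1/2.
By linearity: E[X] = 271 · (1/2) = (272 − 1) · (1/2) = 271/2 ≈ 135.500000.

E[X] = 271/2 = 135.500000.


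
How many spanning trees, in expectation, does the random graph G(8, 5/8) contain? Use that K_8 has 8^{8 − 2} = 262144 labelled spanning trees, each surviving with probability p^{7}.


K_8 has 8^{8 − 2} = 262144 labelled spanning trees.
For each such spanning tree H, let X_H = 1 if all 7 edges of H are present in G. Then P[X_H = 1] = p^{7} = (5/8)^{7} = 78125/2097152.
By linearity: E[X] = Σ_H E[X_H] = 262144 · p^{7} = 262144 · 78125/2097152 = 78125/8.
Numerically: E[X] ≈ 9765.6.

E[X] = 262144 · (5/8)^{7} = 78125/8 ≈ 9765.6.


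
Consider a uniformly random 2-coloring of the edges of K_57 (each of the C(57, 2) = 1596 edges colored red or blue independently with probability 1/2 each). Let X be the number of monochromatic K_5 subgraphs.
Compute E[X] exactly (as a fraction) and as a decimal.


Let X = Σ_S X_S over the C(57, 5) = 4187106 subsets S of size 5, where X_S = 1 if the K_5 on S is monochromatic.
For a fixed S, the K_5 on S has C(5, 2) = 10 edges. P[all 10 edges red] = (1/2)^10, and likewise for blue, so P[monochromatic] = 2·(1/2)^10 = 2^{1 − 10} = 1/512.
Summing: E[X] = C(57, 5) · 2^{1 − 10} = 4187106 · 1/512 = 2093553/256.
Numerically: E[X] ≈ 8177.941406.

E[X] = C(57,5)·2^(1−C(5,2)) = 2093553/256 ≈ 8177.941406.


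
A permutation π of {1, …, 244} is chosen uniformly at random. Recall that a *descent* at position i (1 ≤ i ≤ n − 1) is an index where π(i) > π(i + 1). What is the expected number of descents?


Write X = Σ X_I over i = 1, …, 243, with X_I the indicator of one descent.
There are 243 indicators.
For each fixed i, the pair (π(i), π(i+1)) is a uniformly random ordered pair of distinct values from {1, …, 244}; by symmetry P[π(i) > π(i+1)] = 1/2.
By linearity: E[X] = 243 · (1/2) = (244 − 1) · (1/2) = 243/2 ≈ 121.500.

E[X] = 243/2 = 121.500.


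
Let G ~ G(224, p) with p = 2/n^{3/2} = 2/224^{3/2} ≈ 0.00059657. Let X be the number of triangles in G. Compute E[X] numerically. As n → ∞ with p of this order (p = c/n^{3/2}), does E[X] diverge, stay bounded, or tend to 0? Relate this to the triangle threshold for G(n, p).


Number of potential triangles: C(224, 3) = 1848224.
Each occurs with probability p³ ≈ (0.00059657)³ ≈ 2.1231169e-10.
By linearity: E[X] = C(224, 3)·p³ ≈ 1848224 · 2.1231169e-10 ≈ 0.00039.
Since α = 3/2 > 1, p = c/n^{3/2} = o(1/n) is below the triangle threshold p ~ 1/n. Asymptotically E[X] ~ (c³/6)·n^{3(1−α)} = (2³/6)·n^{-1.5} → 0, so by Markov's inequality G has no triangles w.h.p.

E[X] ≈ 0.00039; in regime p = Θ(1/n^{3/2}) E[X] tends to 0 (below the triangle threshold p ~ 1/n).


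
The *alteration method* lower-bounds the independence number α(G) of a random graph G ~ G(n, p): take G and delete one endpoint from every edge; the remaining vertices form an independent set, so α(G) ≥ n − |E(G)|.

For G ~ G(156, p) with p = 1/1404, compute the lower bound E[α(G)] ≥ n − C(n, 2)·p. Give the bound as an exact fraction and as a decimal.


E[|E(G)|] = C(156, 2)·p = 12090 · (1/1404) = 155/18.
E[α(G)] ≥ n − E[|E(G)|] = 156 − 155/18 = 2653/18.
Numerically: ≈ 147.389.
(This is only a lower bound; the true E[α(G)] may be larger.)

E[α(G)] ≥ 2653/18 ≈ 147.389.


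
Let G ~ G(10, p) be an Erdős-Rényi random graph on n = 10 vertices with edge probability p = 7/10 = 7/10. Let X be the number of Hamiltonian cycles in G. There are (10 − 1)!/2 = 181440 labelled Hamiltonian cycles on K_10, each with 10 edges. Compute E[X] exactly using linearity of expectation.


K_10 has (10 − 1)!/2 = 181440 labelled Hamiltonian cycles.
For each such Hamiltonian cycle H, let X_H = 1 if all 10 edges of H are present in G. Then P[X_H = 1] = p^{10} = (7/10)^{10} = 282475249/10000000000.
Summing the indicators: E[X] = Σ_H E[X_H] = 181440 · p^{10} = 181440 · 282475249/10000000000 = 160163466183/31250000.
Numerically: E[X] ≈ 5.13e+03.

E[X] = 181440 · (7/10)^{10} = 160163466183/31250000 ≈ 5.13e+03.


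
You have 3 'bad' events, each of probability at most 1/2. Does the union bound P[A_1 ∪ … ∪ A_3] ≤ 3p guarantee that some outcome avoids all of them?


Union bound: P[∪_{i=1}^{3} A_i] ≤ Σ_i P[A_i] ≤ 3·p = 3·(1/2) = 3/2.
Numerically: 3/2 ≈ 1.500.
Is 3/2 < 1? NO.
Since the bound 3/2 is ≥ 1, the union bound is uninformative here; it does NOT by itself certify existence.

3·p = 3/2 ≈ 1.500; existence NOT certified by the union bound.


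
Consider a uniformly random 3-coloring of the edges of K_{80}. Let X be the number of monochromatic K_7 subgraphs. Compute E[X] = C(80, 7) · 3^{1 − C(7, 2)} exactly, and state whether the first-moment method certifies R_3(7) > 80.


E[X] = C(80, 7) · 3^{1 − 21} = 3176716400 · 3^{−20} = 3176716400/3486784401.
As a reduced fraction: E[X] = 3176716400/3486784401 ≈ 0.911.
Is E[X] < 1? YES.
Since E[X] < 1, there exists a 3-coloring of K_{80} with no monochromatic K_7; hence R_3(7) > 80.

E[X] = 3176716400/3486784401 ≈ 0.911; E[X] < 1, so R_3(7) > 80.


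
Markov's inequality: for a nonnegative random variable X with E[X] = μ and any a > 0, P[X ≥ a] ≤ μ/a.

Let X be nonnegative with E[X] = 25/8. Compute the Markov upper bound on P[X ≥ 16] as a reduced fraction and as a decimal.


μ = E[X] = 25/8, a = 16.
Markov: P[X ≥ 16] ≤ μ/a = (25/8)/16 = 25/128.
Numerically: ≈ 0.1953.
(Since a = 16 > μ = 3.1250, the bound 25/128 is < 1 and informative.)

P[X ≥ 16] ≤ 25/128 ≈ 0.1953.


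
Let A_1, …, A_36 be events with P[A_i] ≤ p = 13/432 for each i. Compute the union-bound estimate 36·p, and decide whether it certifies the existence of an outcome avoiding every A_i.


Union bound: P[∪_{i=1}^{36} A_i] ≤ Σ_i P[A_i] ≤ 36·p = 36·(13/432) = 13/12.
Numerically: 13/12 ≈ 1.0833.
Is 13/12 < 1? NO.
Since the bound 13/12 is ≥ 1, the union bound is uninformative here; it does NOT by itself certify existence.

36·p = 13/12 ≈ 1.0833; existence NOT certified by the union bound.


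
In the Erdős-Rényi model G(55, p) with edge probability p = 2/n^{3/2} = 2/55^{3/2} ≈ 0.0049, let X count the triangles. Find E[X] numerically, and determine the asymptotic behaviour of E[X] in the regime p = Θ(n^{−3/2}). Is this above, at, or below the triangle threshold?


Number of potential triangles: C(55, 3) = 26235.
Each occurs with probability p³ ≈ (0.0049)³ ≈ 1.17885e-07.
By linearity: E[X] = C(55, 3)·p³ ≈ 26235 · 1.17885e-07 ≈ 0.003.
Since α = 3/2 > 1, p = c/n^{3/2} = o(1/n) is below the triangle threshold p ~ 1/n. Asymptotically E[X] ~ (c³/6)·n^{3(1−α)} = (2³/6)·n^{-1.5} → 0, so by Markov's inequality G has no triangles w.h.p.

E[X] ≈ 0.003; in regime p = Θ(1/n^{3/2}) E[X] tends to 0 (below the triangle threshold p ~ 1/n).


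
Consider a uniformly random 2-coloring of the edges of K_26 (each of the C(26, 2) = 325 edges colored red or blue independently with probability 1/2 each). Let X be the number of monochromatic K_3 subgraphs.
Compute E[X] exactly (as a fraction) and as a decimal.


Let X = Σ_S X_S over the C(26, 3) = 2600 subsets S of size 3, where X_S = 1 if the K_3 on S is monochromatic.
For a fixed S, the K_3 on S has C(3, 2) = 3 edges. P[all 3 edges red] = (1/2)^3, and likewise for blue, so P[monochromatic] = 2·(1/2)^3 = 2^{1 − 3} = 1/4.
By linearity: E[X] = C(26, 3) · 2^{1 − 3} = 2600 · 1/4 = 650.
Numerically: E[X] ≈ 650.000000.

E[X] = C(26,3)·2^(1−C(3,2)) = 650 ≈ 650.000000.


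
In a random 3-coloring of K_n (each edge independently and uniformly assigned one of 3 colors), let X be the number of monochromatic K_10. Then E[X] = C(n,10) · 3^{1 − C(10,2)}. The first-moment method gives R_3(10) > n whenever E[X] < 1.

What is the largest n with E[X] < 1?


We need C(n, 10) · 3^{1 − 45} < 1, i.e. C(n, 10) < 3^{45 − 1} = 984770902183611232881.
Check values of n near the boundary:
  n = 572: C(572, 10) = 954640815642161682606; 954640815642161682606 < 984770902183611232881? YES
  n = 573: C(573, 10) = 971597135635805762226; 971597135635805762226 < 984770902183611232881? YES
  n = 574: C(574, 10) = 988824035203816502691; 988824035203816502691 < 984770902183611232881? NO
The largest n with C(n, 10) < 984770902183611232881 is n = 573 (where E[X] = 35985079097622435638/36472996377170786403 ≈ 0.98662). Hence R_3(10) > 573, i.e. R_3(10) ≥ 574.

Largest n = 573; hence R_3(10) > 573.


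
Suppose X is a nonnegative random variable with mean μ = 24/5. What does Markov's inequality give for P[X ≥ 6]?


μ = E[X] = 24/5, a = 6.
Markov: P[X ≥ 6] ≤ μ/a = (24/5)/6 = 4/5.
Numerically: ≈ 0.800.
(Since a = 6 > μ = 4.800, the bound 4/5 is < 1 and informative.)

P[X ≥ 6] ≤ 4/5 ≈ 0.800.


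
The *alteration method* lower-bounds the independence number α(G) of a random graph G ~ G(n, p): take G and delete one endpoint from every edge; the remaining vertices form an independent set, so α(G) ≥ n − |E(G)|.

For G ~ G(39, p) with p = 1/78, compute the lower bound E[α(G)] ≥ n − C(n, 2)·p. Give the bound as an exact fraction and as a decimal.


E[|E(G)|] = C(39, 2)·p = 741 · (1/78) = 19/2.
E[α(G)] ≥ n − E[|E(G)|] = 39 − 19/2 = 59/2.
Numerically: ≈ 29.500.
(This is only a lower bound; the true E[α(G)] may be larger.)

E[α(G)] ≥ 59/2 ≈ 29.500.


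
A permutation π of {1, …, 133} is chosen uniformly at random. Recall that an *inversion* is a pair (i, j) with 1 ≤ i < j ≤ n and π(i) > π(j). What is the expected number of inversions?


Write X = Σ X_I over the C(133, 2) = 8778 pairs i < j, with X_I the indicator of one inversion.
There are 8778 indicators.
For each fixed pair i < j, the values π(i) and π(j) are two distinct elements of {1, …, 133} in uniformly random order; by symmetry P[π(i) > π(j)] = 1/2.
By linearity: E[X] = 8778 · (1/2) = C(133, 2) · (1/2) = 8778/2 = 4389 ≈ 4389.00000.

E[X] = 4389 = 4389.00000.


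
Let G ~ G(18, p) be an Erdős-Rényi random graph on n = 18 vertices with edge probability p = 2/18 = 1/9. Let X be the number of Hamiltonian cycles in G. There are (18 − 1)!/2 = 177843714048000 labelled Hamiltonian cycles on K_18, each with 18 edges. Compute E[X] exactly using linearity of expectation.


K_18 has (18 − 1)!/2 = 177843714048000 labelled Hamiltonian cycles.
For each such Hamiltonian cycle H, let X_H = 1 if all 18 edges of H are present in G. Then P[X_H = 1] = p^{18} = (1/9)^{18} = 1/150094635296999121.
By linearity of expectation: E[X] = Σ_H E[X_H] = 177843714048000 · p^{18} = 177843714048000 · 1/150094635296999121 = 243955712000/205891132094649.
Numerically: E[X] ≈ 0.0011849.

E[X] = 177843714048000 · (1/9)^{18} = 243955712000/205891132094649 ≈ 0.0011849.


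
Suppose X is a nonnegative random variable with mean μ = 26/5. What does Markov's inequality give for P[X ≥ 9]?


μ = E[X] = 26/5, a = 9.
Markov: P[X ≥ 9] ≤ μ/a = (26/5)/9 = 26/45.
Numerically: ≈ 0.577778.
(Since a = 9 > μ = 5.200000, the bound 26/45 is < 1 and informative.)

P[X ≥ 9] ≤ 26/45 ≈ 0.577778.


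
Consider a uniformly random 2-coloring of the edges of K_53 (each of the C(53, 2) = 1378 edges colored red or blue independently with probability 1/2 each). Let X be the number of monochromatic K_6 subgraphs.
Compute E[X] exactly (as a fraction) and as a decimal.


Let X = Σ_S X_S over the C(53, 6) = 22957480 subsets S of size 6, where X_S = 1 if the K_6 on S is monochromatic.
For a fixed S, the K_6 on S has C(6, 2) = 15 edges. P[all 15 edges red] = (1/2)^15, and likewise for blue, so P[monochromatic] = 2·(1/2)^15 = 2^{1 − 15} = 1/16384.
By linearity of expectation: E[X] = C(53, 6) · 2^{1 − 15} = 22957480 · 1/16384 = 2869685/2048.
Numerically: E[X] ≈ 1401.213.

E[X] = C(53,6)·2^(1−C(6,2)) = 2869685/2048 ≈ 1401.213.


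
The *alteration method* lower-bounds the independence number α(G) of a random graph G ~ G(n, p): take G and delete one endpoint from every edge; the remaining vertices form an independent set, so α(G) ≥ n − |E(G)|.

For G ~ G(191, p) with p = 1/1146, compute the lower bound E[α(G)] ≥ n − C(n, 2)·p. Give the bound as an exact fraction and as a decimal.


E[|E(G)|] = C(191, 2)·p = 18145 · (1/1146) = 95/6.
E[α(G)] ≥ n − E[|E(G)|] = 191 − 95/6 = 1051/6.
Numerically: ≈ 175.16667.
(This is only a lower bound; the true E[α(G)] may be larger.)

E[α(G)] ≥ 1051/6 ≈ 175.16667.


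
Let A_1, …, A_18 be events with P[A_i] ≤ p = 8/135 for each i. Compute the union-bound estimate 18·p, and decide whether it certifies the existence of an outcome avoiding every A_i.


Union bound: P[∪_{i=1}^{18} A_i] ≤ Σ_i P[A_i] ≤ 18·p = 18·(8/135) = 16/15.
Numerically: 16/15 ≈ 1.067.
Is 16/15 < 1? NO.
Since the bound 16/15 is ≥ 1, the union bound is uninformative here; it does NOT by itself certify existence.

18·p = 16/15 ≈ 1.067; existence NOT certified by the union bound.


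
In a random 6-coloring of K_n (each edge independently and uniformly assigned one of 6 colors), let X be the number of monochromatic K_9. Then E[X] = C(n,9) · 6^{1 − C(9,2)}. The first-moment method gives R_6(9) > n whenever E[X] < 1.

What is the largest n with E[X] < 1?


We need C(n, 9) · 6^{1 − 36} < 1, i.e. C(n, 9) < 6^{36 − 1} = 1719070799748422591028658176.
Check values of n near the boundary:
  n = 4403: C(4403, 9) = 1699894433046281918452233150; 1699894433046281918452233150 < 1719070799748422591028658176? YES
  n = 4404: C(4404, 9) = 1703375445537161676647015880; 1703375445537161676647015880 < 1719070799748422591028658176? YES
  n = 4405: C(4405, 9) = 1706862792900636302463627150; 1706862792900636302463627150 < 1719070799748422591028658176? YES
  n = 4406: C(4406, 9) = 1710356485221788389505285700; 1710356485221788389505285700 < 1719070799748422591028658176? YES
  n = 4407: C(4407, 9) = 1713856532599459170657070050; 1713856532599459170657070050 < 1719070799748422591028658176? YES
  n = 4408: C(4408, 9) = 1717362945146264156457459600; 1717362945146264156457459600 < 1719070799748422591028658176? YES
  n = 4409: C(4409, 9) = 1720875732988608787686577131; 1720875732988608787686577131 < 1719070799748422591028658176? NO
The largest n with C(n, 9) < 1719070799748422591028658176 is n = 4408 (where E[X] = 35778394690547169926197075/35813974994758803979763712 ≈ 0.99901). Hence R_6(9) > 4408, i.e. R_6(9) ≥ 4409.

Largest n = 4408; hence R_6(9) > 4408.


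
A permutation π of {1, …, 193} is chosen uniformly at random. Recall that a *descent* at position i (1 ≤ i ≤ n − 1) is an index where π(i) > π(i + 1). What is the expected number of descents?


Write X = Σ X_I over i = 1, …, 192, with X_I the indicator of one descent.
There are 192 indicators.
For each fixed i, the pair (π(i), π(i+1)) is a uniformly random ordered pair of distinct values from {1, …, 193}; by symmetry P[π(i) > π(i+1)] = 1/2.
By linearity: E[X] = 192 · (1/2) = (193 − 1) · (1/2) = 96 ≈ 96.00000.

E[X] = 96 = 96.00000.


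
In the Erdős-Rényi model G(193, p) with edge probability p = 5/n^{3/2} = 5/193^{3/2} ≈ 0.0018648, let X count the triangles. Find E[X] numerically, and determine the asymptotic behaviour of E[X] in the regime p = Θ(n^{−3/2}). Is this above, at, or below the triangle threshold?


Number of potential triangles: C(193, 3) = 1179616.
Each occurs with probability p³ ≈ (0.0018648)³ ≈ 6.4848827e-09.
By linearity: E[X] = C(193, 3)·p³ ≈ 1179616 · 6.4848827e-09 ≈ 0.00765.
Since α = 3/2 > 1, p = c/n^{3/2} = o(1/n) is below the triangle threshold p ~ 1/n. Asymptotically E[X] ~ (c³/6)·n^{3(1−α)} = (5³/6)·n^{-1.5} → 0, so by Markov's inequality G has no triangles w.h.p.

E[X] ≈ 0.00765; in regime p = Θ(1/n^{3/2}) E[X] tends to 0 (below the triangle threshold p ~ 1/n).


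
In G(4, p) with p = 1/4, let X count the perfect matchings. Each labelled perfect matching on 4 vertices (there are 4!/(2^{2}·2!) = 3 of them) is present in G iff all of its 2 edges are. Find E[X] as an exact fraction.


K_4 has 4!/(2^{2}·2!) = 3 labelled perfect matchings.
For each such perfect matching H, let X_H = 1 if all 2 edges of H are present in G. Then P[X_H = 1] = p^{2} = (1/4)^{2} = 1/16.
By linearity: E[X] = Σ_H E[X_H] = 3 · p^{2} = 3 · 1/16 = 3/16.
Numerically: E[X] ≈ 0.1875.

E[X] = 3 · (1/4)^{2} = 3/16 ≈ 0.1875.


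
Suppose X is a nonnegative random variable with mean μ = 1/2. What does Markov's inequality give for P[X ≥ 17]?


μ = E[X] = 1/2, a = 17.
Markov: P[X ≥ 17] ≤ μ/a = (1/2)/17 = 1/34.
Numerically: ≈ 0.029.
(Since a = 17 > μ = 0.500, the bound 1/34 is < 1 and informative.)

P[X ≥ 17] ≤ 1/34 ≈ 0.029.


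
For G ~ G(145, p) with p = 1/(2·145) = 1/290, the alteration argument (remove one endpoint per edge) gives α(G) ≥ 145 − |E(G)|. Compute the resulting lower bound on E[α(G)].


E[|E(G)|] = C(145, 2)·p = 10440 · (1/290) = 36.
E[α(G)] ≥ n − E[|E(G)|] = 145 − 36 = 109.
Numerically: ≈ 109.0000.
(This is only a lower bound; the true E[α(G)] may be larger.)

E[α(G)] ≥ 109 ≈ 109.0000.


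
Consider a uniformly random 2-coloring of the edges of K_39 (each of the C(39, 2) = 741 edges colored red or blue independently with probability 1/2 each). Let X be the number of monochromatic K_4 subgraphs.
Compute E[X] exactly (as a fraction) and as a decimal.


Let X = Σ_S X_S over the C(39, 4) = 82251 subsets S of size 4, where X_S = 1 if the K_4 on S is monochromatic.
For a fixed S, the K_4 on S has C(4, 2) = 6 edges. P[all 6 edges red] = (1/2)^6, and likewise for blue, so P[monochromatic] = 2·(1/2)^6 = 2^{1 − 6} = 1/32.
By linearity: E[X] = C(39, 4) · 2^{1 − 6} = 82251 · 1/32 = 82251/32.
Numerically: E[X] ≈ 2570.34375.

E[X] = C(39,4)·2^(1−C(4,2)) = 82251/32 ≈ 2570.34375.


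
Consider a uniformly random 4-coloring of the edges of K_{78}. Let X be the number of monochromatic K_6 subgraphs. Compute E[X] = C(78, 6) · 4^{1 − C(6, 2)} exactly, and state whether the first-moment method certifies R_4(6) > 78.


E[X] = C(78, 6) · 4^{1 − 15} = 256851595 · 4^{−14} = 256851595/268435456.
As a reduced fraction: E[X] = 256851595/268435456 ≈ 0.956847.
Is E[X] < 1? YES.
Since E[X] < 1, there exists a 4-coloring of K_{78} with no monochromatic K_6; hence R_4(6) > 78.

E[X] = 256851595/268435456 ≈ 0.956847; E[X] < 1, so R_4(6) > 78.


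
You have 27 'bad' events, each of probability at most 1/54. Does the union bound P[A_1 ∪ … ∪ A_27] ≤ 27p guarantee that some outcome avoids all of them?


Union bound: P[∪_{i=1}^{27} A_i] ≤ Σ_i P[A_i] ≤ 27·p = 27·(1/54) = 1/2.
Numerically: 1/2 ≈ 0.5000.
Is 1/2 < 1? YES.
Since P[∪ A_i] ≤ 1/2 < 1, the complement has P[∩ A_i^c] ≥ 1 − 1/2 = 1/2 > 0, so some outcome avoids every A_i.

27·p = 1/2 ≈ 0.5000; existence CERTIFIED by the union bound.


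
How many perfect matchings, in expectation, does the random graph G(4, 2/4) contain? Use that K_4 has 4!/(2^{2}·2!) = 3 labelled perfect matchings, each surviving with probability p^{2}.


K_4 has 4!/(2^{2}·2!) = 3 labelled perfect matchings.
For each such perfect matching H, let X_H = 1 if all 2 edges of H are present in G. Then P[X_H = 1] = p^{2} = (1/2)^{2} = 1/4.
Summing the indicators: E[X] = Σ_H E[X_H] = 3 · p^{2} = 3 · 1/4 = 3/4.
Numerically: E[X] ≈ 0.75.

E[X] = 3 · (1/2)^{2} = 3/4 ≈ 0.75.


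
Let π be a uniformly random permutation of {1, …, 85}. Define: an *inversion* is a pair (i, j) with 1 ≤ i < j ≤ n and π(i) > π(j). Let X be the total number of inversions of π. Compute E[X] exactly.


Write X = Σ X_I over the C(85, 2) = 3570 pairs i < j, with X_I the indicator of one inversion.
There are 3570 indicators.
For each fixed pair i < j, the values π(i) and π(j) are two distinct elements of {1, …, 85} in uniformly random order; by symmetry P[π(i) > π(j)] = 1/2.
By linearity: E[X] = 3570 · (1/2) = C(85, 2) · (1/2) = 3570/2 = 1785 ≈ 1785.000.

E[X] = 1785 = 1785.000.


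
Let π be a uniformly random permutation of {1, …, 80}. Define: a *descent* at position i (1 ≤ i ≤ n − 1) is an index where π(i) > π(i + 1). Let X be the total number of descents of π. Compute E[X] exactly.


Write X = Σ X_I over i = 1, …, 79, with X_I the indicator of one descent.
There are 79 indicators.
For each fixed i, the pair (π(i), π(i+1)) is a uniformly random ordered pair of distinct values from {1, …, 80}; by symmetry P[π(i) > π(i+1)] = 1/2.
By linearity: E[X] = 79 · (1/2) = (80 − 1) · (1/2) = 79/2 ≈ 39.5000.

E[X] = 79/2 = 39.5000.


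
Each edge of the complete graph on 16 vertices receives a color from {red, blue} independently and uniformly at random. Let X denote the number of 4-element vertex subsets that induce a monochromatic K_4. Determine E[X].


Let X = Σ_S X_S over the C(16, 4) = 1820 subsets S of size 4, where X_S = 1 if the K_4 on S is monochromatic.
For a fixed S, the K_4 on S has C(4, 2) = 6 edges. P[all 6 edges red] = (1/2)^6, and likewise for blue, so P[monochromatic] = 2·(1/2)^6 = 2^{1 − 6} = 1/32.
By linearity: E[X] = C(16, 4) · 2^{1 − 6} = 1820 · 1/32 = 455/8.
Numerically: E[X] ≈ 56.875000.

E[X] = C(16,4)·2^(1−C(4,2)) = 455/8 ≈ 56.875000.


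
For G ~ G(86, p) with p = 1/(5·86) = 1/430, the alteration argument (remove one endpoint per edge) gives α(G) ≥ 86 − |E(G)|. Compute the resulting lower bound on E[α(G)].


E[|E(G)|] = C(86, 2)·p = 3655 · (1/430) = 17/2.
E[α(G)] ≥ n − E[|E(G)|] = 86 − 17/2 = 155/2.
Numerically: ≈ 77.500000.
(This is only a lower bound; the true E[α(G)] may be larger.)

E[α(G)] ≥ 155/2 ≈ 77.500000.


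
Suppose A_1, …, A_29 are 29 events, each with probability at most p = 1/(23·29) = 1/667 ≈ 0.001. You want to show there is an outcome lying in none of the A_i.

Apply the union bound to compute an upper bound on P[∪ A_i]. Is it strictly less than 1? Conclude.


Union bound: P[∪_{i=1}^{29} A_i] ≤ Σ_i P[A_i] ≤ 29·p = 29·(1/667) = 1/23.
Numerically: 1/23 ≈ 0.043.
Is 1/23 < 1? YES.
Since P[∪ A_i] ≤ 1/23 < 1, the complement has P[∩ A_i^c] ≥ 1 − 1/23 = 22/23 > 0, so some outcome avoids every A_i.

29·p = 1/23 ≈ 0.043; existence CERTIFIED by the union bound.


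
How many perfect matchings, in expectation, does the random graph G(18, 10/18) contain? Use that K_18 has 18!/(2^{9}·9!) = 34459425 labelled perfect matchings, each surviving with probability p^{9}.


K_18 has 18!/(2^{9}·9!) = 34459425 labelled perfect matchings.
For each such perfect matching H, let X_H = 1 if all 9 edges of H are present in G. Then P[X_H = 1] = p^{9} = (5/9)^{9} = 1953125/387420489.
By linearity of expectation: E[X] = Σ_H E[X_H] = 34459425 · p^{9} = 34459425 · 1953125/387420489 = 830908203125/4782969.
Numerically: E[X] ≈ 1.74e+05.

E[X] = 34459425 · (5/9)^{9} = 830908203125/4782969 ≈ 1.74e+05.


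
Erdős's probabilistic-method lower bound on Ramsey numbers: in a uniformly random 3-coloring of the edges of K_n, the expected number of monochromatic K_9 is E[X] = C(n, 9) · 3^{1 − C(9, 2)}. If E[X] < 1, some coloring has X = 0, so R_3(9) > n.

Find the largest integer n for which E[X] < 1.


We need C(n, 9) · 3^{1 − 36} < 1, i.e. C(n, 9) < 3^{36 − 1} = 50031545098999707.
Check values of n near the boundary:
  n = 300: C(300, 9) = 48052241692154700; 48052241692154700 < 50031545098999707? YES
  n = 301: C(301, 9) = 49533303936090975; 49533303936090975 < 50031545098999707? YES
  n = 302: C(302, 9) = 51054804739588650; 51054804739588650 < 50031545098999707? NO
The largest n with C(n, 9) < 50031545098999707 is n = 301 (where E[X] = 16511101312030325/16677181699666569 ≈ 0.990041). Hence R_3(9) > 301, i.e. R_3(9) ≥ 302.

Largest n = 301; hence R_3(9) > 301.


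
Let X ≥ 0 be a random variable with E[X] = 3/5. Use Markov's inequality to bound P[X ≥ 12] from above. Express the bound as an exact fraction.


μ = E[X] = 3/5, a = 12.
Markov: P[X ≥ 12] ≤ μ/a = (3/5)/12 = 1/20.
Numerically: ≈ 0.0500.
(Since a = 12 > μ = 0.6000, the bound 1/20 is < 1 and informative.)

P[X ≥ 12] ≤ 1/20 ≈ 0.0500.


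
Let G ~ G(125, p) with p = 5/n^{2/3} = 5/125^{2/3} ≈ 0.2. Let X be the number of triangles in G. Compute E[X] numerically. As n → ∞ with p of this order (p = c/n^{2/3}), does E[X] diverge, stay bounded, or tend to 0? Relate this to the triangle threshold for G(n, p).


Number of potential triangles: C(125, 3) = 317750.
Each occurs with probability p³ ≈ (0.2)³ ≈ 8.000000e-03.
By linearity: E[X] = C(125, 3)·p³ ≈ 317750 · 8.000000e-03 ≈ 2542.0000.
Since α = 2/3 < 1, p = c/n^{2/3} ≫ 1/n is above the triangle threshold p ~ 1/n. Asymptotically E[X] ~ (c³/6)·n^{3(1−α)} = (5³/6)·n^{1} → ∞; triangles are abundant w.h.p.

E[X] ≈ 2542.0000; in regime p = Θ(1/n^{2/3}) E[X] diverges (above the triangle threshold p ~ 1/n).


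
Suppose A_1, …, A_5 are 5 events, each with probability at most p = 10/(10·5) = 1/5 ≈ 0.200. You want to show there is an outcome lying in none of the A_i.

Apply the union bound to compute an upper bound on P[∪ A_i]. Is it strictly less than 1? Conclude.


Union bound: P[∪_{i=1}^{5} A_i] ≤ Σ_i P[A_i] ≤ 5·p = 5·(1/5) = 1.
Numerically: 1 ≈ 1.000.
Is 1 < 1? NO.
Since the bound 1 is ≥ 1, the union bound is uninformative here; it does NOT by itself certify existence.

5·p = 1 ≈ 1.000; existence NOT certified by the union bound.


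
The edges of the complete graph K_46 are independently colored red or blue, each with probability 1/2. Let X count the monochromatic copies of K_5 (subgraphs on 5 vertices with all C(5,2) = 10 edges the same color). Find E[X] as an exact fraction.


Let X = Σ_S X_S over the C(46, 5) = 1370754 subsets S of size 5, where X_S = 1 if the K_5 on S is monochromatic.
For a fixed S, the K_5 on S has C(5, 2) = 10 edges. P[all 10 edges red] = (1/2)^10, and likewise for blue, so P[monochromatic] = 2·(1/2)^10 = 2^{1 − 10} = 1/512.
By linearity of expectation: E[X] = C(46, 5) · 2^{1 − 10} = 1370754 · 1/512 = 685377/256.
Numerically: E[X] ≈ 2677.254.

E[X] = C(46,5)·2^(1−C(5,2)) = 685377/256 ≈ 2677.254.


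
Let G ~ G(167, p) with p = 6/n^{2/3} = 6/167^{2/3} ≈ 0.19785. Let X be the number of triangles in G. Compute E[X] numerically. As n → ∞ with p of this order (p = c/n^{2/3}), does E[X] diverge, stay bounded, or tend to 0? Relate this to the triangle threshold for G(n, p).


Number of potential triangles: C(167, 3) = 762355.
Each occurs with probability p³ ≈ (0.19785)³ ≈ 7.7449891e-03.
By linearity: E[X] = C(167, 3)·p³ ≈ 762355 · 7.7449891e-03 ≈ 5904.43114.
Since α = 2/3 < 1, p = c/n^{2/3} ≫ 1/n is above the triangle threshold p ~ 1/n. Asymptotically E[X] ~ (c³/6)·n^{3(1−α)} = (6³/6)·n^{1} → ∞; triangles are abundant w.h.p.

E[X] ≈ 5904.43114; in regime p = Θ(1/n^{2/3}) E[X] diverges (above the triangle threshold p ~ 1/n).


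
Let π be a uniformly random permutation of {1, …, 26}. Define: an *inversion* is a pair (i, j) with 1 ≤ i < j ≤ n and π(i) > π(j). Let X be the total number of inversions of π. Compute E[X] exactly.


Write X = Σ X_I over the C(26, 2) = 325 pairs i < j, with X_I the indicator of one inversion.
There are 325 indicators.
For each fixed pair i < j, the values π(i) and π(j) are two distinct elements of {1, …, 26} in uniformly random order; by symmetry P[π(i) > π(j)] = 1/2.
By linearity: E[X] = 325 · (1/2) = C(26, 2) · (1/2) = 325/2 = 325/2 ≈ 162.500.

E[X] = 325/2 = 162.500.


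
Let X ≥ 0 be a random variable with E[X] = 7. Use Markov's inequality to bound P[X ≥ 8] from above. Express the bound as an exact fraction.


μ = E[X] = 7, a = 8.
Markov: P[X ≥ 8] ≤ μ/a = (7)/8 = 7/8.
Numerically: ≈ 0.87500.
(Since a = 8 > μ = 7.00000, the bound 7/8 is < 1 and informative.)

P[X ≥ 8] ≤ 7/8 ≈ 0.87500.


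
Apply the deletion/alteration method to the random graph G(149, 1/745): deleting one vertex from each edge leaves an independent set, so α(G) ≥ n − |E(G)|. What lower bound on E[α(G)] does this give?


E[|E(G)|] = C(149, 2)·p = 11026 · (1/745) = 74/5.
E[α(G)] ≥ n − E[|E(G)|] = 149 − 74/5 = 671/5.
Numerically: ≈ 134.2000.
(This is only a lower bound; the true E[α(G)] may be larger.)

E[α(G)] ≥ 671/5 ≈ 134.2000.


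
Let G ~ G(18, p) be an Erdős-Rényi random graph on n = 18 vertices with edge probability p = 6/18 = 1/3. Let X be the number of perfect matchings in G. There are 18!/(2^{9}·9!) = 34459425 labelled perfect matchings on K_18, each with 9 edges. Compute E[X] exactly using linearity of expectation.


K_18 has 18!/(2^{9}·9!) = 34459425 labelled perfect matchings.
For each such perfect matching H, let X_H = 1 if all 9 edges of H are present in G. Then P[X_H = 1] = p^{9} = (1/3)^{9} = 1/19683.
By linearity: E[X] = Σ_H E[X_H] = 34459425 · p^{9} = 34459425 · 1/19683 = 425425/243.
Numerically: E[X] ≈ 1750.7.

E[X] = 34459425 · (1/3)^{9} = 425425/243 ≈ 1750.7.


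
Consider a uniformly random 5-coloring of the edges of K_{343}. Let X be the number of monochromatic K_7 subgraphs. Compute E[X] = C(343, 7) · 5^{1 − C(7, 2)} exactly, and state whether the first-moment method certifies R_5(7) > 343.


E[X] = C(343, 7) · 5^{1 − 21} = 104200375748469 · 5^{−20} = 104200375748469/95367431640625.
As a reduced fraction: E[X] = 104200375748469/95367431640625 ≈ 1.0926201.
Is E[X] < 1? NO.
Since E[X] ≥ 1, the first-moment bound is inconclusive at n = 343; it does NOT by itself certify R_5(7) > 343.

E[X] = 104200375748469/95367431640625 ≈ 1.0926201; E[X] ≥ 1; first-moment method inconclusive here.


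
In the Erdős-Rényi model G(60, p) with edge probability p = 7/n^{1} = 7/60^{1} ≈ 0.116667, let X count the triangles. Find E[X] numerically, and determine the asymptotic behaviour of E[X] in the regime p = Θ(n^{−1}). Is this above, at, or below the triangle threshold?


Number of potential triangles: C(60, 3) = 34220.
Each occurs with probability p³ ≈ (0.116667)³ ≈ 1.58796296e-03.
By linearity: E[X] = C(60, 3)·p³ ≈ 34220 · 1.58796296e-03 ≈ 54.340093.
Here α = 1, so p = 7/n is exactly at the triangle threshold p ~ 1/n. Asymptotically E[X] → c³/6 = 7³/6 = 343/6 ≈ 57.166667, a bounded constant. In this regime the triangle count is asymptotically Poisson(c³/6).

E[X] ≈ 54.340093; in regime p = Θ(1/n^{1}) E[X] stays bounded (at the triangle threshold p ~ 1/n).


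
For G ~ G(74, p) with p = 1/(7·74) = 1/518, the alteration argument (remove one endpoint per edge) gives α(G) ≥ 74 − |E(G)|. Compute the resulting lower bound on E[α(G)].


E[|E(G)|] = C(74, 2)·p = 2701 · (1/518) = 73/14.
E[α(G)] ≥ n − E[|E(G)|] = 74 − 73/14 = 963/14.
Numerically: ≈ 68.786.
(This is only a lower bound; the true E[α(G)] may be larger.)

E[α(G)] ≥ 963/14 ≈ 68.786.


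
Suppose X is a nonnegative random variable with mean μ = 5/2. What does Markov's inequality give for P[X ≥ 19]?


μ = E[X] = 5/2, a = 19.
Markov: P[X ≥ 19] ≤ μ/a = (5/2)/19 = 5/38.
Numerically: ≈ 0.1316.
(Since a = 19 > μ = 2.5000, the bound 5/38 is < 1 and informative.)

P[X ≥ 19] ≤ 5/38 ≈ 0.1316.


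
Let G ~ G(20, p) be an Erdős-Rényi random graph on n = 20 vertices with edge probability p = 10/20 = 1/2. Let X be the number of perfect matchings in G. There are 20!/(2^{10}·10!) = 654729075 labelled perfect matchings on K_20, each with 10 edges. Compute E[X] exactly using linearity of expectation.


K_20 has 20!/(2^{10}·10!) = 654729075 labelled perfect matchings.
For each such perfect matching H, let X_H = 1 if all 10 edges of H are present in G. Then P[X_H = 1] = p^{10} = (1/2)^{10} = 1/1024.
By linearity of expectation: E[X] = Σ_H E[X_H] = 654729075 · p^{10} = 654729075 · 1/1024 = 654729075/1024.
Numerically: E[X] ≈ 6.3938e+05.

E[X] = 654729075 · (1/2)^{10} = 654729075/1024 ≈ 6.3938e+05.


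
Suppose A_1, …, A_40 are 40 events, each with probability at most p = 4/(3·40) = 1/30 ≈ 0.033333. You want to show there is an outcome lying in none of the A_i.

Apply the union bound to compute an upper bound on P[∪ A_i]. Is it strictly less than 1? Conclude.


Union bound: P[∪_{i=1}^{40} A_i] ≤ Σ_i P[A_i] ≤ 40·p = 40·(1/30) = 4/3.
Numerically: 4/3 ≈ 1.333333.
Is 4/3 < 1? NO.
Since the bound 4/3 is ≥ 1, the union bound is uninformative here; it does NOT by itself certify existence.

40·p = 4/3 ≈ 1.333333; existence NOT certified by the union bound.


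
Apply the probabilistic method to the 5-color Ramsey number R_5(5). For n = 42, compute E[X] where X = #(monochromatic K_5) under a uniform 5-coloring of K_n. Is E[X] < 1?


E[X] = C(42, 5) · 5^{1 − 10} = 850668 · 5^{−9} = 850668/1953125.
As a reduced fraction: E[X] = 850668/1953125 ≈ 0.435542.
Is E[X] < 1? YES.
Since E[X] < 1, there exists a 5-coloring of K_{42} with no monochromatic K_5; hence R_5(5) > 42.

E[X] = 850668/1953125 ≈ 0.435542; E[X] < 1, so R_5(5) > 42.


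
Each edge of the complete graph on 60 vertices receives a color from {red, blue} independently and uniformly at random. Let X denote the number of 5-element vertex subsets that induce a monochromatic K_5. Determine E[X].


Let X = Σ_S X_S over the C(60, 5) = 5461512 subsets S of size 5, where X_S = 1 if the K_5 on S is monochromatic.
For a fixed S, the K_5 on S has C(5, 2) = 10 edges. P[all 10 edges red] = (1/2)^10, and likewise for blue, so P[monochromatic] = 2·(1/2)^10 = 2^{1 − 10} = 1/512.
By linearity: E[X] = C(60, 5) · 2^{1 − 10} = 5461512 · 1/512 = 682689/64.
Numerically: E[X] ≈ 10667.0156.

E[X] = C(60,5)·2^(1−C(5,2)) = 682689/64 ≈ 10667.0156.


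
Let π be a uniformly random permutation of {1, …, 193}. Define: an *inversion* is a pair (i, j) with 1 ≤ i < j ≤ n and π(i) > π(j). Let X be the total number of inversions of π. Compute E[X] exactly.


Write X = Σ X_I over the C(193, 2) = 18528 pairs i < j, with X_I the indicator of one inversion.
There are 18528 indicators.
For each fixed pair i < j, the values π(i) and π(j) are two distinct elements of {1, …, 193} in uniformly random order; by symmetry P[π(i) > π(j)] = 1/2.
By linearity: E[X] = 18528 · (1/2) = C(193, 2) · (1/2) = 18528/2 = 9264 ≈ 9264.00000.

E[X] = 9264 = 9264.00000.


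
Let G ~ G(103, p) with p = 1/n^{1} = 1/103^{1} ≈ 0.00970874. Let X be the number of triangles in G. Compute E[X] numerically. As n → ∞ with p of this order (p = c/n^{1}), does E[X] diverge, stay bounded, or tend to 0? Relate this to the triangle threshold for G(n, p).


Number of potential triangles: C(103, 3) = 176851.
Each occurs with probability p³ ≈ (0.00970874)³ ≈ 9.15141659e-07.
By linearity: E[X] = C(103, 3)·p³ ≈ 176851 · 9.15141659e-07 ≈ 0.161844.
Here α = 1, so p = 1/n is exactly at the triangle threshold p ~ 1/n. Asymptotically E[X] → c³/6 = 1³/6 = 1/6 ≈ 0.166667, a bounded constant. In this regime the triangle count is asymptotically Poisson(c³/6).

E[X] ≈ 0.161844; in regime p = Θ(1/n^{1}) E[X] stays bounded (at the triangle threshold p ~ 1/n).


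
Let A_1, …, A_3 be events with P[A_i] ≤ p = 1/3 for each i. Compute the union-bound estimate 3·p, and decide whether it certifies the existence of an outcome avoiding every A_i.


Union bound: P[∪_{i=1}^{3} A_i] ≤ Σ_i P[A_i] ≤ 3·p = 3·(1/3) = 1.
Numerically: 1 ≈ 1.0000.
Is 1 < 1? NO.
Since the bound 1 is ≥ 1, the union bound is uninformative here; it does NOT by itself certify existence.

3·p = 1 ≈ 1.0000; existence NOT certified by the union bound.


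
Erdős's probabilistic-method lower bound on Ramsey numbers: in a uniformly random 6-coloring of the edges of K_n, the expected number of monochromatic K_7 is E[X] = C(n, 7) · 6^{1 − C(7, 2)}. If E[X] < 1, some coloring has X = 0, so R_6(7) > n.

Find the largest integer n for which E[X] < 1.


We need C(n, 7) · 6^{1 − 21} < 1, i.e. C(n, 7) < 6^{21 − 1} = 3656158440062976.
Check values of n near the boundary:
  n = 564: C(564, 7) = 3469685994423792; 3469685994423792 < 3656158440062976? YES
  n = 565: C(565, 7) = 3513212521235560; 3513212521235560 < 3656158440062976? YES
  n = 566: C(566, 7) = 3557206237959440; 3557206237959440 < 3656158440062976? YES
  n = 567: C(567, 7) = 3601671315933933; 3601671315933933 < 3656158440062976? YES
  n = 568: C(568, 7) = 3646611956239704; 3646611956239704 < 3656158440062976? YES
  n = 569: C(569, 7) = 3692032389858348; 3692032389858348 < 3656158440062976? NO
  n = 570: C(570, 7) = 3737936877831720; 3737936877831720 < 3656158440062976? NO
  n = 571: C(571, 7) = 3784329711421830; 3784329711421830 < 3656158440062976? NO
The largest n with C(n, 7) < 3656158440062976 is n = 568 (where E[X] = 16882462760369/16926659444736 ≈ 0.9974). Hence R_6(7) > 568, i.e. R_6(7) ≥ 569.

Largest n = 568; hence R_6(7) > 568.
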